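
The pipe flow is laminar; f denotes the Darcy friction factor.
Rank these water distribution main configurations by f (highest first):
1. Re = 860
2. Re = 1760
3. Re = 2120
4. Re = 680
Case 1: f = 0.07442
Case 2: f = 0.03636
Case 3: f = 0.03019
Case 4: f = 0.09412
Ranking (highest first): 4, 1, 2, 3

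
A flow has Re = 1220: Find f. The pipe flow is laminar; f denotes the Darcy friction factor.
Formula: f = \frac{64}{Re}
f = 64/1220 = 0.05246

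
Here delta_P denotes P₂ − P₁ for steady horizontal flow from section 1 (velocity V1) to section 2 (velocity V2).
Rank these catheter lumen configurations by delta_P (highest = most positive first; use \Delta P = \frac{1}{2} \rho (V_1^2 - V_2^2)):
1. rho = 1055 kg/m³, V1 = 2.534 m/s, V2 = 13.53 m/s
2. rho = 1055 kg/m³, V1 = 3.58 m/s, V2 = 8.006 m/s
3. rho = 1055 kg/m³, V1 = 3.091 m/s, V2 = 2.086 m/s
Case 1: delta_P = -93.18 kPa
Case 2: delta_P = -27.05 kPa
Case 3: delta_P = 2.745 kPa
Ranking (highest first): 3, 2, 1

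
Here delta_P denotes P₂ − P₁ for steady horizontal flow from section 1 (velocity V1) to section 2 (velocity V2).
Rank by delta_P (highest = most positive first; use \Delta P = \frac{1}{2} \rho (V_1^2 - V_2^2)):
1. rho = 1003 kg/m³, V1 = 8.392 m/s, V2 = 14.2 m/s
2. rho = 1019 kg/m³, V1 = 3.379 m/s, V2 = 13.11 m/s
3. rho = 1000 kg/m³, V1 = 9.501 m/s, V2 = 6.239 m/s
Case 1: delta_P = -65.8 kPa
Case 2: delta_P = -81.75 kPa
Case 3: delta_P = 25.67 kPa
Ranking (highest first): 3, 1, 2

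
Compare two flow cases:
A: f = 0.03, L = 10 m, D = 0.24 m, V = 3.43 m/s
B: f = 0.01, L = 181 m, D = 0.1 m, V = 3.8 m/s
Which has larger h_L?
h_L(A) = 0.7495 m, h_L(B) = 13.32 m. Answer: B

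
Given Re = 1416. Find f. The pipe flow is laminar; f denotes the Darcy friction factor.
Formula: f = \frac{64}{Re}
f = 64/1416 = 0.0452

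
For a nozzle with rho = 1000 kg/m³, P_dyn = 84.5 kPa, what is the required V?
Formula: P_{dyn} = \frac{1}{2} \rho V^2
Substituting knowns: 84.5 = 0.5·1000·V²/1000
Solving for V: V = √(2·(84.5·1000)/1000) = 13 m/s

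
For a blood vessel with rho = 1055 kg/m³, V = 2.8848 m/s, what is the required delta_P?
Formula: V = \sqrt{\frac{2 \Delta P}{\rho}}
Substituting knowns: 2.8848 = √(2·(delta_P·1000)/1055)
Solving for delta_P: delta_P = 2.8848²·1055/2/1000 = 4.39 kPa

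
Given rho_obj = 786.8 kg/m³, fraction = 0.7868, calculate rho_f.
Formula: f_{sub} = \frac{\rho_{obj}}{\rho_f}
Substituting knowns: 0.7868 = 786.8/rho_f
Solving for rho_f: rho_f = 786.8/0.7868 = 1000 kg/m³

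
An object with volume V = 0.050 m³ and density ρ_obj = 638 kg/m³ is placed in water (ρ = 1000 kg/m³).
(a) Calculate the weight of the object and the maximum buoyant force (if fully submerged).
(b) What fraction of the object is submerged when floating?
(a) W=rho_obj*g*V=638*9.81*0.050=312.9 N; F_B(max)=rho*g*V=1000*9.81*0.050=490.5 N
(b) Floating fraction=rho_obj/rho=638/1000=0.638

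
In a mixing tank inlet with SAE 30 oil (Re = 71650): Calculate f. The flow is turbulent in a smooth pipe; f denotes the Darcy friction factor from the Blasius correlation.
Formula: f = \frac{0.316}{Re^{0.25}}
f = 0.316/71650^0.25 = 0.01931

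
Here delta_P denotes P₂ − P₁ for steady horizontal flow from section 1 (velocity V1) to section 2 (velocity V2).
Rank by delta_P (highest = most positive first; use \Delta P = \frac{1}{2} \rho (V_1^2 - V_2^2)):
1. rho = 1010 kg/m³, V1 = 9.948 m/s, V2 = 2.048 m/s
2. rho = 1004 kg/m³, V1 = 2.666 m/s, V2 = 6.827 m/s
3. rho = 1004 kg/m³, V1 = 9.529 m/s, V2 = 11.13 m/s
Case 1: delta_P = 47.86 kPa
Case 2: delta_P = -19.83 kPa
Case 3: delta_P = -16.6 kPa
Ranking (highest first): 1, 3, 2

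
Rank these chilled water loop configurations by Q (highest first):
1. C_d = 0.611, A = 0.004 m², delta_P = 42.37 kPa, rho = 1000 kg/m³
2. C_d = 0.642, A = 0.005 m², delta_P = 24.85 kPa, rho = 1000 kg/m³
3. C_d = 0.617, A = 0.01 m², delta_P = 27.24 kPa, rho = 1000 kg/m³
Case 1: Q = 22.5 L/s
Case 2: Q = 22.63 L/s
Case 3: Q = 45.54 L/s
Ranking (highest first): 3, 2, 1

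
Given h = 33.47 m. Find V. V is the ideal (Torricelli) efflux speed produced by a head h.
Formula: V = \sqrt{2 g h}
V = √(2·9.81·33.47) = 25.63 m/s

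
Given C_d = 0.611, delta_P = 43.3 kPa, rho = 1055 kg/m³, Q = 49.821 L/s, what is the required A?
Formula: Q = C_d A \sqrt{\frac{2 \Delta P}{\rho}}
Substituting knowns: 49.821 = 0.611·A·√(2·(43.3·1000)/1055)·1000
Solving for A: A = (49.821/1000)/(0.611·√(2·(43.3·1000)/1055)) = 0.009 m²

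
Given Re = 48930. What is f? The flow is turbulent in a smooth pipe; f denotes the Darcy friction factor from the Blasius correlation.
Formula: f = \frac{0.316}{Re^{0.25}}
f = 0.316/48930^0.25 = 0.02125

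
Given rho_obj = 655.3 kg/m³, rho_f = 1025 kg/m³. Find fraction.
Formula: f_{sub} = \frac{\rho_{obj}}{\rho_f}
fraction = 655.3/1025 = 0.6393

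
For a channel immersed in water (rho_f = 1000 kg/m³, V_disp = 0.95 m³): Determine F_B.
Formula: F_B = \rho_f g V_{disp}
F_B = 1000·9.81·0.95 = 9320 N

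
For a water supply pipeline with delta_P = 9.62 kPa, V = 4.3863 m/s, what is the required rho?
Formula: V = \sqrt{\frac{2 \Delta P}{\rho}}
Substituting knowns: 4.3863 = √(2·(9.62·1000)/rho)
Solving for rho: rho = 2·(9.62·1000)/4.3863² = 1000 kg/m³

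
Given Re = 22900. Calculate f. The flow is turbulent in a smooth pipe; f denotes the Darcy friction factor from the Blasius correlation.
Formula: f = \frac{0.316}{Re^{0.25}}
f = 0.316/22900^0.25 = 0.02569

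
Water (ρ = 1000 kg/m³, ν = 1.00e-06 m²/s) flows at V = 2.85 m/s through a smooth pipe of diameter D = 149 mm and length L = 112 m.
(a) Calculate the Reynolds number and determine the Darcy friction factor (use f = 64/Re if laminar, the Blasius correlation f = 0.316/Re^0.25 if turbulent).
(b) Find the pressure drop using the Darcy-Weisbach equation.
(a) Re = V·D/ν = 2.85·0.149/1.00e-06 = 424650 → turbulent (Re > 4000); f = 0.316/Re^0.25 = 0.316/424650^0.25 = 0.012379 (Blasius is strictly valid for Re ≲ 1e5; used here as the smooth-pipe estimate the problem specifies)
(b) Darcy-Weisbach: ΔP = f·(L/D)·½ρV²/1000 = 0.012379·(112/0.149)·½·1000·2.85²/1000 = 37.79 kPa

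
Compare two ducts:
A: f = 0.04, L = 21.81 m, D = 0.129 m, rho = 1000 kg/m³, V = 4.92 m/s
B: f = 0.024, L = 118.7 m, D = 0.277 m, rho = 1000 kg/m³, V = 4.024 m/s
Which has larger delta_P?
delta_P(A) = 81.85 kPa, delta_P(B) = 83.27 kPa. Answer: B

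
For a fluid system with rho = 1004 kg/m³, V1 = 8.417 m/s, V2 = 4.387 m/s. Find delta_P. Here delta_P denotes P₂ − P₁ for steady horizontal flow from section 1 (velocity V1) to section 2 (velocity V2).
Formula: \Delta P = \frac{1}{2} \rho (V_1^2 - V_2^2)
delta_P = 0.5·1004·(8.417² − 4.387²)/1000 = 25.9 kPa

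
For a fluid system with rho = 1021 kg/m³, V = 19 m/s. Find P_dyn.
Formula: P_{dyn} = \frac{1}{2} \rho V^2
P_dyn = 0.5·1021·19²/1000 = 184.3 kPa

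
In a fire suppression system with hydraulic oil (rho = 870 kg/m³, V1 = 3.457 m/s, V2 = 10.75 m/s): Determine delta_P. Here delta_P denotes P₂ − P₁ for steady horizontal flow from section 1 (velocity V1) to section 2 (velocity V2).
Formula: \Delta P = \frac{1}{2} \rho (V_1^2 - V_2^2)
delta_P = 0.5·870·(3.457² − 10.75²)/1000 = -45.07 kPa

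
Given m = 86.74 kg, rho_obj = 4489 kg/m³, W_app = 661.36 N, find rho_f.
Formula: W_{app} = mg\left(1 - \frac{\rho_f}{\rho_{obj}}\right)
Substituting knowns: 661.36 = 86.74·9.81·(1 − rho_f/4489)
Solving for rho_f: rho_f = 4489·(1 − 661.36/(86.74·9.81)) = 1000 kg/m³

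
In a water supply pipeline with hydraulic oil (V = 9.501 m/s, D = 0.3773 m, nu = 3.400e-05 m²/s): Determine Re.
Formula: Re = \frac{V D}{\nu}
Re = 9.501·0.3773/3.400e-05 = 105433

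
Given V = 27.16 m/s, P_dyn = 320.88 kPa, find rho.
Formula: P_{dyn} = \frac{1}{2} \rho V^2
Substituting knowns: 320.88 = 0.5·rho·27.16²/1000
Solving for rho: rho = 2·(320.88·1000)/27.16² = 870 kg/m³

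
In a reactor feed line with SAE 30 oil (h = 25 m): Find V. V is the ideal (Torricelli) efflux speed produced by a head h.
Formula: V = \sqrt{2 g h}
V = √(2·9.81·25) = 22.15 m/s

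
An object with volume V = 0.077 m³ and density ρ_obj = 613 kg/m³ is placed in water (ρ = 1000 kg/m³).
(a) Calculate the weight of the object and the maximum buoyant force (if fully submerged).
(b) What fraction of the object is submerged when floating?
(a) W=rho_obj*g*V=613*9.81*0.077=463.0 N; F_B(max)=rho*g*V=1000*9.81*0.077=755.4 N
(b) Floating fraction=rho_obj/rho=613/1000=0.613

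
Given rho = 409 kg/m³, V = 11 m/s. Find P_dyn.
Formula: P_{dyn} = \frac{1}{2} \rho V^2
P_dyn = 0.5·409·11²/1000 = 24.74 kPa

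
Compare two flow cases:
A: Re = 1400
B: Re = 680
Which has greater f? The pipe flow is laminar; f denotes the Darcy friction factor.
f(A) = 0.04571, f(B) = 0.09412. Answer: B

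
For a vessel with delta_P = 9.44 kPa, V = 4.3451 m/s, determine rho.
Formula: V = \sqrt{\frac{2 \Delta P}{\rho}}
Substituting knowns: 4.3451 = √(2·(9.44·1000)/rho)
Solving for rho: rho = 2·(9.44·1000)/4.3451² = 1000 kg/m³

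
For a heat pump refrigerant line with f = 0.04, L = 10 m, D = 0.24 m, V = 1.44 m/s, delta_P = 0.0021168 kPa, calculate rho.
Formula: \Delta P = f \frac{L}{D} \frac{\rho V^2}{2}
Substituting knowns: 0.0021168 = 0.04·(10/0.24)·0.5·rho·1.44²/1000
Solving for rho: rho = (0.0021168·1000)/(0.04·(10/0.24)·0.5·1.44²) = 1.225 kg/m³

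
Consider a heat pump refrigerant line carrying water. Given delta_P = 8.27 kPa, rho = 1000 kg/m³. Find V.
Formula: V = \sqrt{\frac{2 \Delta P}{\rho}}
V = √(2·(8.27·1000)/1000) = 4.067 m/s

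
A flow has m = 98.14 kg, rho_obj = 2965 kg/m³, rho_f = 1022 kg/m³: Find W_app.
Formula: W_{app} = mg\left(1 - \frac{\rho_f}{\rho_{obj}}\right)
W_app = 98.14·9.81·(1 − 1022/2965) = 630.9 N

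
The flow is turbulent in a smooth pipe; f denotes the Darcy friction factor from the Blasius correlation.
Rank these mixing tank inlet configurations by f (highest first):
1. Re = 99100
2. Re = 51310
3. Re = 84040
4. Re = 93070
Case 1: f = 0.01781
Case 2: f = 0.021
Case 3: f = 0.01856
Case 4: f = 0.01809
Ranking (highest first): 2, 3, 4, 1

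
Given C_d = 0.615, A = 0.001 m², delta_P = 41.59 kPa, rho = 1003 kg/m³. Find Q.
Formula: Q = C_d A \sqrt{\frac{2 \Delta P}{\rho}}
Q = 0.615·0.001·√(2·(41.59·1000)/1003)·1000 = 5.601 L/s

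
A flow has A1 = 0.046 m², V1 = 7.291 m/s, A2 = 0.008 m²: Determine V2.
Formula: V_2 = \frac{A_1 V_1}{A_2}
V2 = 0.046·7.291/0.008 = 41.92 m/s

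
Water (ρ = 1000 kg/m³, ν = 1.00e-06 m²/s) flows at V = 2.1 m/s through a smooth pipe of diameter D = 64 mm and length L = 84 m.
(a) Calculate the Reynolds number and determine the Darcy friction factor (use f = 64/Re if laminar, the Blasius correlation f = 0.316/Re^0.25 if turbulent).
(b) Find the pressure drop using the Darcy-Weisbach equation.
(a) Re = V·D/ν = 2.1·0.064/1.00e-06 = 134400 → turbulent (Re > 4000); f = 0.316/Re^0.25 = 0.316/134400^0.25 = 0.016504 (Blasius is strictly valid for Re ≲ 1e5; used here as the smooth-pipe estimate the problem specifies)
(b) Darcy-Weisbach: ΔP = f·(L/D)·½ρV²/1000 = 0.016504·(84/0.064)·½·1000·2.1²/1000 = 47.76 kPa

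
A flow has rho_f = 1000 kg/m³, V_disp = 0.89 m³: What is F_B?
Formula: F_B = \rho_f g V_{disp}
F_B = 1000·9.81·0.89 = 8731 N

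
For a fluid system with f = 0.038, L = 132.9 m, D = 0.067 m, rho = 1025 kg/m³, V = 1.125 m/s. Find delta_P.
Formula: \Delta P = f \frac{L}{D} \frac{\rho V^2}{2}
delta_P = 0.038·(132.9/0.067)·0.5·1025·1.125²/1000 = 48.89 kPa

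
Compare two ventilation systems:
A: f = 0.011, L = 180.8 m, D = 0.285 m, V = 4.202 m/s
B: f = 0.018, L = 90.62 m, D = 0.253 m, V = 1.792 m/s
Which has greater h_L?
h_L(A) = 6.28 m, h_L(B) = 1.055 m. Answer: A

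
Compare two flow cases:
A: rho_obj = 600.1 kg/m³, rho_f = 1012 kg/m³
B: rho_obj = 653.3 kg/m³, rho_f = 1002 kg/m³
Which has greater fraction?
fraction(A) = 0.593, fraction(B) = 0.652. Answer: B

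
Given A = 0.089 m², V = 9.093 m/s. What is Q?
Formula: Q = A V
Q = 0.089·9.093·1000 = 809.3 L/s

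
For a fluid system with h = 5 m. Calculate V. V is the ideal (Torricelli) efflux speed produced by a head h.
Formula: V = \sqrt{2 g h}
V = √(2·9.81·5) = 9.905 m/s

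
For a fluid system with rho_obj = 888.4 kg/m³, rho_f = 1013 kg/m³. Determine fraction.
Formula: f_{sub} = \frac{\rho_{obj}}{\rho_f}
fraction = 888.4/1013 = 0.877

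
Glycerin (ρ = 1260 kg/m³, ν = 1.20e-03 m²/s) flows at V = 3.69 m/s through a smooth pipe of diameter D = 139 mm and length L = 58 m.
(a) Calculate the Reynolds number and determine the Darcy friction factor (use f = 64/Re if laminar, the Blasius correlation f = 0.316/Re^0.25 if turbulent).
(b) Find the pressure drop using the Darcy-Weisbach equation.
(a) Re = V·D/ν = 3.69·0.139/1.20e-03 = 427.43 → laminar (Re < 2300); f = 64/Re = 64/427.43 = 0.14973
(b) Darcy-Weisbach: ΔP = f·(L/D)·½ρV²/1000 = 0.14973·(58/0.139)·½·1260·3.69²/1000 = 535.9 kPa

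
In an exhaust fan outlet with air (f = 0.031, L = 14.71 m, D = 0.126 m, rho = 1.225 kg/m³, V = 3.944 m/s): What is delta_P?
Formula: \Delta P = f \frac{L}{D} \frac{\rho V^2}{2}
delta_P = 0.031·(14.71/0.126)·0.5·1.225·3.944²/1000 = 0.03448 kPa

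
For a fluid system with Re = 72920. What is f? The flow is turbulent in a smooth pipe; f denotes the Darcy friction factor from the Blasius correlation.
Formula: f = \frac{0.316}{Re^{0.25}}
f = 0.316/72920^0.25 = 0.01923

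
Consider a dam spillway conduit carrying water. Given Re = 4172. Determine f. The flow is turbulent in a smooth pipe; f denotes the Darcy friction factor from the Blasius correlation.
Formula: f = \frac{0.316}{Re^{0.25}}
f = 0.316/4172^0.25 = 0.03932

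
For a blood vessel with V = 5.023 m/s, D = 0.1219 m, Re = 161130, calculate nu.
Formula: Re = \frac{V D}{\nu}
Substituting knowns: 161130 = 5.023·0.1219/nu
Solving for nu: nu = 5.023·0.1219/161130 = 3.800e-06 m²/s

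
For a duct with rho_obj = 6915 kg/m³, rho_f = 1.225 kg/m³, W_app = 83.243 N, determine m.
Formula: W_{app} = mg\left(1 - \frac{\rho_f}{\rho_{obj}}\right)
Substituting knowns: 83.243 = m·9.81·(1 − 1.225/6915)
Solving for m: m = 83.243/(9.81·(1 − 1.225/6915)) = 8.487 kg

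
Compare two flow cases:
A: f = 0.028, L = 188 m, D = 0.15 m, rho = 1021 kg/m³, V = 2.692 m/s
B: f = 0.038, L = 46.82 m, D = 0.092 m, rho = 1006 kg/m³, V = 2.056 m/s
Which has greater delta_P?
delta_P(A) = 129.8 kPa, delta_P(B) = 41.12 kPa. Answer: A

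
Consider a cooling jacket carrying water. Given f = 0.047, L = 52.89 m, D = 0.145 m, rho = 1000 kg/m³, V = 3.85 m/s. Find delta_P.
Formula: \Delta P = f \frac{L}{D} \frac{\rho V^2}{2}
delta_P = 0.047·(52.89/0.145)·0.5·1000·3.85²/1000 = 127.1 kPa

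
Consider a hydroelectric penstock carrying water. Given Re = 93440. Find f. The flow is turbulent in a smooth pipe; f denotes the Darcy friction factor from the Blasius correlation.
Formula: f = \frac{0.316}{Re^{0.25}}
f = 0.316/93440^0.25 = 0.01807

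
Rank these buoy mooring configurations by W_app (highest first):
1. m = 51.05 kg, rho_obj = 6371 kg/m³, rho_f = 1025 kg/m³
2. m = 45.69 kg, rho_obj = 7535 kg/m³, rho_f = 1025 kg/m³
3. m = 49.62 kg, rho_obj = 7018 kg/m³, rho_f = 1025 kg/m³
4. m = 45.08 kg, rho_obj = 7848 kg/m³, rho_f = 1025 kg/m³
Case 1: W_app = 420.2 N
Case 2: W_app = 387.2 N
Case 3: W_app = 415.7 N
Case 4: W_app = 384.5 N
Ranking (highest first): 1, 3, 2, 4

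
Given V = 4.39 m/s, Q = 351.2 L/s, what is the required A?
Formula: Q = A V
Substituting knowns: 351.2 = A·4.39·1000
Solving for A: A = (351.2/1000)/4.39 = 0.08 m²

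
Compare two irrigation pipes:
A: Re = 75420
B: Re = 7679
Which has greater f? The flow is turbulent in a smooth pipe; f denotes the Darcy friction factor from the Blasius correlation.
f(A) = 0.01907, f(B) = 0.03376. Answer: B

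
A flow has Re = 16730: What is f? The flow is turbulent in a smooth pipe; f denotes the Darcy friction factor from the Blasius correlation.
Formula: f = \frac{0.316}{Re^{0.25}}
f = 0.316/16730^0.25 = 0.02779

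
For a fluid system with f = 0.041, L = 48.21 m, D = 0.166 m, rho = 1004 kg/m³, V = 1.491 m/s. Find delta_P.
Formula: \Delta P = f \frac{L}{D} \frac{\rho V^2}{2}
delta_P = 0.041·(48.21/0.166)·0.5·1004·1.491²/1000 = 13.29 kPa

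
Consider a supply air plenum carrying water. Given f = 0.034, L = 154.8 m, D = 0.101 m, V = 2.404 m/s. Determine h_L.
Formula: h_L = f \frac{L}{D} \frac{V^2}{2g}
h_L = 0.034·(154.8/0.101)·2.404²/(2·9.81) = 15.35 m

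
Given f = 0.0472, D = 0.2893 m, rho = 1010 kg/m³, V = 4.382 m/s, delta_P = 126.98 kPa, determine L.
Formula: \Delta P = f \frac{L}{D} \frac{\rho V^2}{2}
Substituting knowns: 126.98 = 0.0472·(L/0.2893)·0.5·1010·4.382²/1000
Solving for L: L = (126.98·1000)·0.2893/(0.0472·0.5·1010·4.382²) = 80.26 m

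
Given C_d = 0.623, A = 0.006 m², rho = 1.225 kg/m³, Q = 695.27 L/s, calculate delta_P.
Formula: Q = C_d A \sqrt{\frac{2 \Delta P}{\rho}}
Substituting knowns: 695.27 = 0.623·0.006·√(2·(delta_P·1000)/1.225)·1000
Solving for delta_P: delta_P = ((695.27/1000)/(0.623·0.006))²·1.225/2/1000 = 21.19 kPa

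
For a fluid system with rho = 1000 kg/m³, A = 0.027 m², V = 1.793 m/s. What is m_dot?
Formula: \dot{m} = \rho A V
m_dot = 1000·0.027·1.793 = 48.41 kg/s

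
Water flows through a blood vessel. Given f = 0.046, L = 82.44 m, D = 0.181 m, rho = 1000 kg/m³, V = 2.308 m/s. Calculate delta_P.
Formula: \Delta P = f \frac{L}{D} \frac{\rho V^2}{2}
delta_P = 0.046·(82.44/0.181)·0.5·1000·2.308²/1000 = 55.8 kPa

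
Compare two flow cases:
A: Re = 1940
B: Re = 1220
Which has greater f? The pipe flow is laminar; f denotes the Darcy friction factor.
f(A) = 0.03299, f(B) = 0.05246. Answer: B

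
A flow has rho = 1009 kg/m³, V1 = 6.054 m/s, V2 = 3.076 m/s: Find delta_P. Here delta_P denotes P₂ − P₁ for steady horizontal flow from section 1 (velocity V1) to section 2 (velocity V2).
Formula: \Delta P = \frac{1}{2} \rho (V_1^2 - V_2^2)
delta_P = 0.5·1009·(6.054² − 3.076²)/1000 = 13.72 kPa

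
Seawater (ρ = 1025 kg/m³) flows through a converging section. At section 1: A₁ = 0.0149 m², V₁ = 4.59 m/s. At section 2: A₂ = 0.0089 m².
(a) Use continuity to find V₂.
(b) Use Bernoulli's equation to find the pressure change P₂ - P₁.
(a) Continuity: A₁V₁=A₂V₂ -> V₂=A₁V₁/A₂=0.0149*4.59/0.0089=7.68 m/s
(b) Bernoulli: P₂-P₁=0.5*rho*(V₁^2-V₂^2)/1000=0.5*1025*(4.59^2-7.68^2)/1000=-19.43 kPa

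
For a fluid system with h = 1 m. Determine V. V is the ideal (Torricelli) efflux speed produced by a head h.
Formula: V = \sqrt{2 g h}
V = √(2·9.81·1) = 4.429 m/s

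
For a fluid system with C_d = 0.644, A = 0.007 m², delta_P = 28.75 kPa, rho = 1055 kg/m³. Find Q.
Formula: Q = C_d A \sqrt{\frac{2 \Delta P}{\rho}}
Q = 0.644·0.007·√(2·(28.75·1000)/1055)·1000 = 33.28 L/s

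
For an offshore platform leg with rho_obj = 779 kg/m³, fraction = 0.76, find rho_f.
Formula: f_{sub} = \frac{\rho_{obj}}{\rho_f}
Substituting knowns: 0.76 = 779/rho_f
Solving for rho_f: rho_f = 779/0.76 = 1025 kg/m³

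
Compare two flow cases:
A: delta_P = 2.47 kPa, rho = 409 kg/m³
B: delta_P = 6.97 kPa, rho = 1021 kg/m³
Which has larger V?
V(A) = 3.475 m/s, V(B) = 3.695 m/s. Answer: B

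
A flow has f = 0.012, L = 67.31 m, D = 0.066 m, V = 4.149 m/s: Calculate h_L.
Formula: h_L = f \frac{L}{D} \frac{V^2}{2g}
h_L = 0.012·(67.31/0.066)·4.149²/(2·9.81) = 10.74 m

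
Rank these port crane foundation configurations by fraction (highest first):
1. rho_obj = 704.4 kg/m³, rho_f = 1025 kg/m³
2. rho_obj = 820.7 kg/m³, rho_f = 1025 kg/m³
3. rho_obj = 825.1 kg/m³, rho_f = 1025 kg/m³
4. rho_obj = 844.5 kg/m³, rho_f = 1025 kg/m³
Case 1: fraction = 0.6872
Case 2: fraction = 0.8007
Case 3: fraction = 0.805
Case 4: fraction = 0.8239
Ranking (highest first): 4, 3, 2, 1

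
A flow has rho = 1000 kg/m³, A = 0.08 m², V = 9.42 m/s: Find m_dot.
Formula: \dot{m} = \rho A V
m_dot = 1000·0.08·9.42 = 753.6 kg/s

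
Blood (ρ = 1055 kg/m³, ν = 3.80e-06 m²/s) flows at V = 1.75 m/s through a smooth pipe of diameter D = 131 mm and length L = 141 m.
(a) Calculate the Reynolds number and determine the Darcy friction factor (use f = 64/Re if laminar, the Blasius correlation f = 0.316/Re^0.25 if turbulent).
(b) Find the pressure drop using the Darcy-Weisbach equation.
(a) Re = V·D/ν = 1.75·0.131/3.80e-06 = 60329 → turbulent (Re > 4000); f = 0.316/Re^0.25 = 0.316/60329^0.25 = 0.020163
(b) Darcy-Weisbach: ΔP = f·(L/D)·½ρV²/1000 = 0.020163·(141/0.131)·½·1055·1.75²/1000 = 35.06 kPa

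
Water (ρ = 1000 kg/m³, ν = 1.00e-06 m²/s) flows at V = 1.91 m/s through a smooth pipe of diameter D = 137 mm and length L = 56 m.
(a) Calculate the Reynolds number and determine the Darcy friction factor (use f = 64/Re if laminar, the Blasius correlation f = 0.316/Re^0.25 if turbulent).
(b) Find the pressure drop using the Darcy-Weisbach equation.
(a) Re = V·D/ν = 1.91·0.137/1.00e-06 = 261670 → turbulent (Re > 4000); f = 0.316/Re^0.25 = 0.316/261670^0.25 = 0.013972 (Blasius is strictly valid for Re ≲ 1e5; used here as the smooth-pipe estimate the problem specifies)
(b) Darcy-Weisbach: ΔP = f·(L/D)·½ρV²/1000 = 0.013972·(56/0.137)·½·1000·1.91²/1000 = 10.42 kPa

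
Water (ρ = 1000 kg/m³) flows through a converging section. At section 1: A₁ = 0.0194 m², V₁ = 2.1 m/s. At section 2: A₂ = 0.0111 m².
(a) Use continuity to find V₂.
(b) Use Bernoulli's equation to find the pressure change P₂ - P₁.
(a) Continuity: A₁V₁=A₂V₂ -> V₂=A₁V₁/A₂=0.0194*2.1/0.0111=3.67 m/s
(b) Bernoulli: P₂-P₁=0.5*rho*(V₁^2-V₂^2)/1000=0.5*1000*(2.1^2-3.67^2)/1000=-4.529 kPa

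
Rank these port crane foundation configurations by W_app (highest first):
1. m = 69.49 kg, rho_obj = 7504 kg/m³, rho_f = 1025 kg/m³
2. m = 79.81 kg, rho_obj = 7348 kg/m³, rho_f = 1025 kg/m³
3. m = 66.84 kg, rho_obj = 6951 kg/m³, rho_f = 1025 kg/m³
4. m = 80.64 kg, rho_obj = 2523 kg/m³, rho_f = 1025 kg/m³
Case 1: W_app = 588.6 N
Case 2: W_app = 673.7 N
Case 3: W_app = 559 N
Case 4: W_app = 469.7 N
Ranking (highest first): 2, 1, 3, 4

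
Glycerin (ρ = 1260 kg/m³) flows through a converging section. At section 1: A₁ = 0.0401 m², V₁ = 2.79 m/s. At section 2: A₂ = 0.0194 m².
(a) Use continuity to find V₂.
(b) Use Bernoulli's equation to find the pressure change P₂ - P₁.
(a) Continuity: A₁V₁=A₂V₂ -> V₂=A₁V₁/A₂=0.0401*2.79/0.0194=5.77 m/s
(b) Bernoulli: P₂-P₁=0.5*rho*(V₁^2-V₂^2)/1000=0.5*1260*(2.79^2-5.77^2)/1000=-16.07 kPa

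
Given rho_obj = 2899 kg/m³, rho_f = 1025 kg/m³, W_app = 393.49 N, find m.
Formula: W_{app} = mg\left(1 - \frac{\rho_f}{\rho_{obj}}\right)
Substituting knowns: 393.49 = m·9.81·(1 − 1025/2899)
Solving for m: m = 393.49/(9.81·(1 − 1025/2899)) = 62.05 kg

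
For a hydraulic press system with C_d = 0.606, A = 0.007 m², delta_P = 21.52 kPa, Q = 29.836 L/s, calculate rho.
Formula: Q = C_d A \sqrt{\frac{2 \Delta P}{\rho}}
Substituting knowns: 29.836 = 0.606·0.007·√(2·(21.52·1000)/rho)·1000
Solving for rho: rho = 2·(21.52·1000)/((29.836/1000)/(0.606·0.007))² = 870 kg/m³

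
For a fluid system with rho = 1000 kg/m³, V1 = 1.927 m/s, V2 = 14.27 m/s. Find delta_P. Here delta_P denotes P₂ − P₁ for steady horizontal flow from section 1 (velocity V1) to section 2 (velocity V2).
Formula: \Delta P = \frac{1}{2} \rho (V_1^2 - V_2^2)
delta_P = 0.5·1000·(1.927² − 14.27²)/1000 = -99.96 kPa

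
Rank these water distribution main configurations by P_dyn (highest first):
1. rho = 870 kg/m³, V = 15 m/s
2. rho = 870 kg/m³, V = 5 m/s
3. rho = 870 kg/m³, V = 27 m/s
Case 1: P_dyn = 97.88 kPa
Case 2: P_dyn = 10.88 kPa
Case 3: P_dyn = 317.1 kPa
Ranking (highest first): 3, 1, 2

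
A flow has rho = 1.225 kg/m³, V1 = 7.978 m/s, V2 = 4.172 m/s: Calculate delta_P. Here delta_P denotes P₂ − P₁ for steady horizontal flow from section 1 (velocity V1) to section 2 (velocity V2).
Formula: \Delta P = \frac{1}{2} \rho (V_1^2 - V_2^2)
delta_P = 0.5·1.225·(7.978² − 4.172²)/1000 = 0.02832 kPa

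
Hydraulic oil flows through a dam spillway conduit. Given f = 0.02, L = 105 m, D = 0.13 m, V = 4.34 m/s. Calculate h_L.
Formula: h_L = f \frac{L}{D} \frac{V^2}{2g}
h_L = 0.02·(105/0.13)·4.34²/(2·9.81) = 15.51 m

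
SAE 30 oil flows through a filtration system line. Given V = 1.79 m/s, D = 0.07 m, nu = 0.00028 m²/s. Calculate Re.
Formula: Re = \frac{V D}{\nu}
Re = 1.79·0.07/0.00028 = 447.5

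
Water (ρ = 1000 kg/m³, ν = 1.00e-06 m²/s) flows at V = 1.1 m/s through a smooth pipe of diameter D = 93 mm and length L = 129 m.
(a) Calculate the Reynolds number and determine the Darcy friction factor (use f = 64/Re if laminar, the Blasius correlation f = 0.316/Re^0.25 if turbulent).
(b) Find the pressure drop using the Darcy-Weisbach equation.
(a) Re = V·D/ν = 1.1·0.093/1.00e-06 = 102300 → turbulent (Re > 4000); f = 0.316/Re^0.25 = 0.316/102300^0.25 = 0.017669 (Blasius is strictly valid for Re ≲ 1e5; used here as the smooth-pipe estimate the problem specifies)
(b) Darcy-Weisbach: ΔP = f·(L/D)·½ρV²/1000 = 0.017669·(129/0.093)·½·1000·1.1²/1000 = 14.83 kPa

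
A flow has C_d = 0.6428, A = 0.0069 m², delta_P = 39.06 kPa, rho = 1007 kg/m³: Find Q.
Formula: Q = C_d A \sqrt{\frac{2 \Delta P}{\rho}}
Q = 0.6428·0.0069·√(2·(39.06·1000)/1007)·1000 = 39.07 L/s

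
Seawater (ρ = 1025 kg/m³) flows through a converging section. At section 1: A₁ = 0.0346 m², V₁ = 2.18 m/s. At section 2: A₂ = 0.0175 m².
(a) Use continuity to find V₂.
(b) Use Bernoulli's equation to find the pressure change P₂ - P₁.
(a) Continuity: A₁V₁=A₂V₂ -> V₂=A₁V₁/A₂=0.0346*2.18/0.0175=4.31 m/s
(b) Bernoulli: P₂-P₁=0.5*rho*(V₁^2-V₂^2)/1000=0.5*1025*(2.18^2-4.31^2)/1000=-7.085 kPa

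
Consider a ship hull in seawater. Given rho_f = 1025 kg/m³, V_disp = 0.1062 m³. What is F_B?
Formula: F_B = \rho_f g V_{disp}
F_B = 1025·9.81·0.1062 = 1068 N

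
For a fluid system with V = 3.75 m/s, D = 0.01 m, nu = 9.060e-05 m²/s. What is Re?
Formula: Re = \frac{V D}{\nu}
Re = 3.75·0.01/9.060e-05 = 413.9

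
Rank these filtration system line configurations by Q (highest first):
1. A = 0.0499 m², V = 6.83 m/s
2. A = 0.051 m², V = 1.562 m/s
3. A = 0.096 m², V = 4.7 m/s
Case 1: Q = 340.8 L/s
Case 2: Q = 79.66 L/s
Case 3: Q = 451.2 L/s
Ranking (highest first): 3, 1, 2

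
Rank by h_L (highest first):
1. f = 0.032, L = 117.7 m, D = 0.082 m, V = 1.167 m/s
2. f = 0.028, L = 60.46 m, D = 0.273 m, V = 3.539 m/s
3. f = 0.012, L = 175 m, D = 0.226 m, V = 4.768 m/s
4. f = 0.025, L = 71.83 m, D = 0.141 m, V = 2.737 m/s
Case 1: h_L = 3.188 m
Case 2: h_L = 3.958 m
Case 3: h_L = 10.77 m
Case 4: h_L = 4.863 m
Ranking (highest first): 3, 4, 2, 1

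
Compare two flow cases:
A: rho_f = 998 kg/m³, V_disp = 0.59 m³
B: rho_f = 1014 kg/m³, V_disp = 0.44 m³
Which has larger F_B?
F_B(A) = 5776 N, F_B(B) = 4377 N. Answer: A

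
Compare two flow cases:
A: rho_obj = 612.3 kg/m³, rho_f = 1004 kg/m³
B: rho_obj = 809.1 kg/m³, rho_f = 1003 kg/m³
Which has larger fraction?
fraction(A) = 0.6099, fraction(B) = 0.8067. Answer: B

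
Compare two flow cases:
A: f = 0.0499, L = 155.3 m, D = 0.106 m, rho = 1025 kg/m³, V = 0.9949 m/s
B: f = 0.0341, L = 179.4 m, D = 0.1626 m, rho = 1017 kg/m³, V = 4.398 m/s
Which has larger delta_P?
delta_P(A) = 37.09 kPa, delta_P(B) = 370 kPa. Answer: B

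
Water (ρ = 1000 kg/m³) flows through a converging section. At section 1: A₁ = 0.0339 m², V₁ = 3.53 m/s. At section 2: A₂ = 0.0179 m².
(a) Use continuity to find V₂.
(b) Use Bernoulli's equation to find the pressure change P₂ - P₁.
(a) Continuity: A₁V₁=A₂V₂ -> V₂=A₁V₁/A₂=0.0339*3.53/0.0179=6.69 m/s
(b) Bernoulli: P₂-P₁=0.5*rho*(V₁^2-V₂^2)/1000=0.5*1000*(3.53^2-6.69^2)/1000=-16.15 kPa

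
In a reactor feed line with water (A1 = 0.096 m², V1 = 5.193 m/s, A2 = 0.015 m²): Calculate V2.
Formula: V_2 = \frac{A_1 V_1}{A_2}
V2 = 0.096·5.193/0.015 = 33.24 m/s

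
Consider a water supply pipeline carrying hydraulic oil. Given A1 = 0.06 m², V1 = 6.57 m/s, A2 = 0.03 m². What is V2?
Formula: V_2 = \frac{A_1 V_1}{A_2}
V2 = 0.06·6.57/0.03 = 13.14 m/s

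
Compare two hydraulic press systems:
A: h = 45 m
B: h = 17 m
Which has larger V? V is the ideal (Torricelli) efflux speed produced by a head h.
V(A) = 29.71 m/s, V(B) = 18.26 m/s. Answer: A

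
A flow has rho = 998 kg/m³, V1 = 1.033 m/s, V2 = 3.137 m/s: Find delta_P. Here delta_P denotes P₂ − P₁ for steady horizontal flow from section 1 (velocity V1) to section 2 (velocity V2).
Formula: \Delta P = \frac{1}{2} \rho (V_1^2 - V_2^2)
delta_P = 0.5·998·(1.033² − 3.137²)/1000 = -4.378 kPa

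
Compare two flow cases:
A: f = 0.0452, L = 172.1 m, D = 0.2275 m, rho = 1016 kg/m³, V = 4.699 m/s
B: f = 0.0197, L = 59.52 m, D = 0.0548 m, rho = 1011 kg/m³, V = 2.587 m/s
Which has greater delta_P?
delta_P(A) = 383.5 kPa, delta_P(B) = 72.39 kPa. Answer: A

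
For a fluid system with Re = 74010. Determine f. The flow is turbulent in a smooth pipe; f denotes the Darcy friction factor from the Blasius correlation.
Formula: f = \frac{0.316}{Re^{0.25}}
f = 0.316/74010^0.25 = 0.01916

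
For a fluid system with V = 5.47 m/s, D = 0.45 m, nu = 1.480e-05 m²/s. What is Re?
Formula: Re = \frac{V D}{\nu}
Re = 5.47·0.45/1.480e-05 = 166318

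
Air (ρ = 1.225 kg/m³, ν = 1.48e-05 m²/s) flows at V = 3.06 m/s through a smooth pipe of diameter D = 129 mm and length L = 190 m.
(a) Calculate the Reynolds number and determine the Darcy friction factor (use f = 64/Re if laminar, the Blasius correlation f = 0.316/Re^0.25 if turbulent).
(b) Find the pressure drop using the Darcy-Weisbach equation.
(a) Re = V·D/ν = 3.06·0.129/1.48e-05 = 26672 → turbulent (Re > 4000); f = 0.316/Re^0.25 = 0.316/26672^0.25 = 0.024727
(b) Darcy-Weisbach: ΔP = f·(L/D)·½ρV²/1000 = 0.024727·(190/0.129)·½·1.225·3.06²/1000 = 0.2089 kPa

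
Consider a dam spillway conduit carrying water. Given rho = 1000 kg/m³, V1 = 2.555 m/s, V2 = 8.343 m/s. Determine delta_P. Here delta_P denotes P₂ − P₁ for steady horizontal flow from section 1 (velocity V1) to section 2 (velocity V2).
Formula: \Delta P = \frac{1}{2} \rho (V_1^2 - V_2^2)
delta_P = 0.5·1000·(2.555² − 8.343²)/1000 = -31.54 kPa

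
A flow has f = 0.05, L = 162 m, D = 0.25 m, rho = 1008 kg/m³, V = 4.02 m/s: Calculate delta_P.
Formula: \Delta P = f \frac{L}{D} \frac{\rho V^2}{2}
delta_P = 0.05·(162/0.25)·0.5·1008·4.02²/1000 = 263.9 kPa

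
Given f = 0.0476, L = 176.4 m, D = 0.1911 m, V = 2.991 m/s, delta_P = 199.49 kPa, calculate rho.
Formula: \Delta P = f \frac{L}{D} \frac{\rho V^2}{2}
Substituting knowns: 199.49 = 0.0476·(176.4/0.1911)·0.5·rho·2.991²/1000
Solving for rho: rho = (199.49·1000)/(0.0476·(176.4/0.1911)·0.5·2.991²) = 1015 kg/m³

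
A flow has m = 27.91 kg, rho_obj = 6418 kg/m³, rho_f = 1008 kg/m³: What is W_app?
Formula: W_{app} = mg\left(1 - \frac{\rho_f}{\rho_{obj}}\right)
W_app = 27.91·9.81·(1 − 1008/6418) = 230.8 N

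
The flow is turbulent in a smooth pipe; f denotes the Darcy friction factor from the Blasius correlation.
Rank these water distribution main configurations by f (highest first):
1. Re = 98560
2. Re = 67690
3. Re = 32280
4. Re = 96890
Case 1: f = 0.01783
Case 2: f = 0.01959
Case 3: f = 0.02358
Case 4: f = 0.01791
Ranking (highest first): 3, 2, 4, 1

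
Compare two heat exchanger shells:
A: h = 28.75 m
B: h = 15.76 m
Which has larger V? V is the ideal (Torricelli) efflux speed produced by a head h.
V(A) = 23.75 m/s, V(B) = 17.58 m/s. Answer: A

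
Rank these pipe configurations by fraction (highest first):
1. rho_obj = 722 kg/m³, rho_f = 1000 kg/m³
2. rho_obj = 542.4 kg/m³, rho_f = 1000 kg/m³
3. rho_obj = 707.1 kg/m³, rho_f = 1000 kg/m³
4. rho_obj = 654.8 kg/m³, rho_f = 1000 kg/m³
Case 1: fraction = 0.722
Case 2: fraction = 0.5424
Case 3: fraction = 0.7071
Case 4: fraction = 0.6548
Ranking (highest first): 1, 3, 4, 2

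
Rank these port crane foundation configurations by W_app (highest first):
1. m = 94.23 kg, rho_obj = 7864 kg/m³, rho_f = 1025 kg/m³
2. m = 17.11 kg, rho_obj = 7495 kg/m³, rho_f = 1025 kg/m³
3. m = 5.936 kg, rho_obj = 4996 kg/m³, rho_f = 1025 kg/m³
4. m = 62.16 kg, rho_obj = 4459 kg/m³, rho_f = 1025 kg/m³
Case 1: W_app = 803.9 N
Case 2: W_app = 144.9 N
Case 3: W_app = 46.29 N
Case 4: W_app = 469.6 N
Ranking (highest first): 1, 4, 2, 3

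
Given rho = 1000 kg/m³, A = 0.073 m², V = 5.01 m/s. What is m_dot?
Formula: \dot{m} = \rho A V
m_dot = 1000·0.073·5.01 = 365.7 kg/s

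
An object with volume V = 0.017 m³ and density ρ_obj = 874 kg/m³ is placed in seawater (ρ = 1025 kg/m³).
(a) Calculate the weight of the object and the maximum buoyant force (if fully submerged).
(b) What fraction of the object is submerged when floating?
(a) W=rho_obj*g*V=874*9.81*0.017=145.8 N; F_B(max)=rho*g*V=1025*9.81*0.017=170.9 N
(b) Floating fraction=rho_obj/rho=874/1025=0.853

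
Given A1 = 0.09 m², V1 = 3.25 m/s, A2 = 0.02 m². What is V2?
Formula: V_2 = \frac{A_1 V_1}{A_2}
V2 = 0.09·3.25/0.02 = 14.62 m/s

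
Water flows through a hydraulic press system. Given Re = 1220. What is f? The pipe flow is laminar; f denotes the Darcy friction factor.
Formula: f = \frac{64}{Re}
f = 64/1220 = 0.05246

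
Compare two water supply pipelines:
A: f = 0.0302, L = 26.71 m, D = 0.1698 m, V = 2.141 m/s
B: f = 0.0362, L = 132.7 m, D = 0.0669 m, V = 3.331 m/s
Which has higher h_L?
h_L(A) = 1.11 m, h_L(B) = 40.61 m. Answer: B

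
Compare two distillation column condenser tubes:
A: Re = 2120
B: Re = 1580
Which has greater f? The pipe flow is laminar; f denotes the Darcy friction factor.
f(A) = 0.03019, f(B) = 0.04051. Answer: B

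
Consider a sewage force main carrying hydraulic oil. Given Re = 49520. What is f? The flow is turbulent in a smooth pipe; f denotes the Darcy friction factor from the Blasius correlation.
Formula: f = \frac{0.316}{Re^{0.25}}
f = 0.316/49520^0.25 = 0.02118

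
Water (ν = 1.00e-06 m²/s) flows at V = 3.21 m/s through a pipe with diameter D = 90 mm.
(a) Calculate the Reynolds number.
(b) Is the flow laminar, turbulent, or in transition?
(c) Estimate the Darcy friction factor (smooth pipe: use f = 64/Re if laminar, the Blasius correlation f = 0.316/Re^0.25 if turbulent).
(a) Re = V·D/ν = 3.21·0.09/1.00e-06 = 288900
(b) Flow regime: turbulent (Re > 4000)
(c) Friction factor: f = 0.316/Re^0.25 = 0.316/288900^0.25 = 0.01363 (Blasius is strictly valid for Re ≲ 1e5; used here as the smooth-pipe estimate the problem specifies)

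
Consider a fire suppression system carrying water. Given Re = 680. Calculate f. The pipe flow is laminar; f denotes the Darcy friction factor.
Formula: f = \frac{64}{Re}
f = 64/680 = 0.09412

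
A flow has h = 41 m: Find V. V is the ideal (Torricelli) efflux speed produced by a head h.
Formula: V = \sqrt{2 g h}
V = √(2·9.81·41) = 28.36 m/s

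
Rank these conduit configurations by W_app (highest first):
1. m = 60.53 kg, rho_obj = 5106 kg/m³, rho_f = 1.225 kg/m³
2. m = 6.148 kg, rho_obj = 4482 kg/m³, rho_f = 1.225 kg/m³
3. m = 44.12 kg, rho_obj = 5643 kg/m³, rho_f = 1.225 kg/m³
Case 1: W_app = 593.7 N
Case 2: W_app = 60.3 N
Case 3: W_app = 432.7 N
Ranking (highest first): 1, 3, 2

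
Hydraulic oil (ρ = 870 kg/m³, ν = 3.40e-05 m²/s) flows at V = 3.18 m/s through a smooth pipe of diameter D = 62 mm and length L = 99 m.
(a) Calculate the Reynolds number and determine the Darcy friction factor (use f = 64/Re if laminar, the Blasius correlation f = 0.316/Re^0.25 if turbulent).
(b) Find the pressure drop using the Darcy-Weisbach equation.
(a) Re = V·D/ν = 3.18·0.062/3.40e-05 = 5798.8 → turbulent (Re > 4000); f = 0.316/Re^0.25 = 0.316/5798.8^0.25 = 0.036212
(b) Darcy-Weisbach: ΔP = f·(L/D)·½ρV²/1000 = 0.036212·(99/0.062)·½·870·3.18²/1000 = 254.4 kPa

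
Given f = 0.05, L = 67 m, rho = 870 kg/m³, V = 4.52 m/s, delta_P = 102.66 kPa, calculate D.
Formula: \Delta P = f \frac{L}{D} \frac{\rho V^2}{2}
Substituting knowns: 102.66 = 0.05·(67/D)·0.5·870·4.52²/1000
Solving for D: D = 0.05·67·0.5·870·4.52²/(102.66·1000) = 0.29 m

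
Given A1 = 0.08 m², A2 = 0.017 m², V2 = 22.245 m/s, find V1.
Formula: V_2 = \frac{A_1 V_1}{A_2}
Substituting knowns: 22.245 = 0.08·V1/0.017
Solving for V1: V1 = 22.245·0.017/0.08 = 4.727 m/s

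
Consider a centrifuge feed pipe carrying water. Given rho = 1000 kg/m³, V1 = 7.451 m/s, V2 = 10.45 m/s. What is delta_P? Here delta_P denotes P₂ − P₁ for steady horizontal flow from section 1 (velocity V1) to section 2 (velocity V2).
Formula: \Delta P = \frac{1}{2} \rho (V_1^2 - V_2^2)
delta_P = 0.5·1000·(7.451² − 10.45²)/1000 = -26.84 kPa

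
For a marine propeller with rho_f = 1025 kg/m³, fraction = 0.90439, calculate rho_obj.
Formula: f_{sub} = \frac{\rho_{obj}}{\rho_f}
Substituting knowns: 0.90439 = rho_obj/1025
Solving for rho_obj: rho_obj = 0.90439·1025 = 927 kg/m³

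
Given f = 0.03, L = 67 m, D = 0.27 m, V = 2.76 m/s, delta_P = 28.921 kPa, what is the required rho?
Formula: \Delta P = f \frac{L}{D} \frac{\rho V^2}{2}
Substituting knowns: 28.921 = 0.03·(67/0.27)·0.5·rho·2.76²/1000
Solving for rho: rho = (28.921·1000)/(0.03·(67/0.27)·0.5·2.76²) = 1020 kg/m³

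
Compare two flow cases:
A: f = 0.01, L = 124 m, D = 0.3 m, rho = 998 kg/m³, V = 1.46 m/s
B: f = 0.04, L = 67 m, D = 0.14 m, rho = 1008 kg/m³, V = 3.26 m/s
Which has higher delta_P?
delta_P(A) = 4.396 kPa, delta_P(B) = 102.5 kPa. Answer: B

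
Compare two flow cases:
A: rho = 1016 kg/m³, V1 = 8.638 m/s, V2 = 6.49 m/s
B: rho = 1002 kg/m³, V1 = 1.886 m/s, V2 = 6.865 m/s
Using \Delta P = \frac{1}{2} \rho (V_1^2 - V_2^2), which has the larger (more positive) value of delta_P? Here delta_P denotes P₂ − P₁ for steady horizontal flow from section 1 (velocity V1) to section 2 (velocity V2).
delta_P(A) = 16.51 kPa, delta_P(B) = -21.83 kPa. Answer: A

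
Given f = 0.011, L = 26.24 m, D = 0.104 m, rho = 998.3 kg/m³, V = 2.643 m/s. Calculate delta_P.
Formula: \Delta P = f \frac{L}{D} \frac{\rho V^2}{2}
delta_P = 0.011·(26.24/0.104)·0.5·998.3·2.643²/1000 = 9.677 kPa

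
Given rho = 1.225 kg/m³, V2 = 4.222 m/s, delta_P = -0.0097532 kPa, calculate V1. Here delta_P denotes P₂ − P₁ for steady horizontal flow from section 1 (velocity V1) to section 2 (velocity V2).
Formula: \Delta P = \frac{1}{2} \rho (V_1^2 - V_2^2)
Substituting knowns: -0.0097532 = 0.5·1.225·(V1² − 4.222²)/1000
Solving for V1: V1 = √(4.222² + 2·(-0.0097532·1000)/1.225) = 1.379 m/s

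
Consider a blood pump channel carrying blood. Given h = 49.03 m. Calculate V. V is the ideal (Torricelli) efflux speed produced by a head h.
Formula: V = \sqrt{2 g h}
V = √(2·9.81·49.03) = 31.02 m/s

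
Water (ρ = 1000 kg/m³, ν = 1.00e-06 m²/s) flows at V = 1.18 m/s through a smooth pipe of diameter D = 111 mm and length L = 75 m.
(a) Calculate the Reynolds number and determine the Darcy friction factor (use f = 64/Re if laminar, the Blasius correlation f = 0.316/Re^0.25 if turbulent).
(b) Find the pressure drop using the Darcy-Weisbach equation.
(a) Re = V·D/ν = 1.18·0.111/1.00e-06 = 130980 → turbulent (Re > 4000); f = 0.316/Re^0.25 = 0.316/130980^0.25 = 0.016611 (Blasius is strictly valid for Re ≲ 1e5; used here as the smooth-pipe estimate the problem specifies)
(b) Darcy-Weisbach: ΔP = f·(L/D)·½ρV²/1000 = 0.016611·(75/0.111)·½·1000·1.18²/1000 = 7.814 kPa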